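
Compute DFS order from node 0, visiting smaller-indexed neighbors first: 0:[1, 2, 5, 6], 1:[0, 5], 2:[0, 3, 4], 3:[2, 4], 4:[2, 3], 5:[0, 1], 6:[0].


DFS stack-based: start with [0]
Visit order: [0, 1, 5, 2, 3, 4, 6]


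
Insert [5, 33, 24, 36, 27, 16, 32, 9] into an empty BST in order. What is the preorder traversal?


Root = 5; build tree by BST insertion.
Preorder traversal: [5, 33, 24, 16, 9, 27, 32, 36]


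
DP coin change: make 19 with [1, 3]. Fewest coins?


dp[0]=0; dp[i]=1+min(dp[i-c] for c in coins)
...dp[14]=6, dp[15]=5, dp[16]=6, dp[17]=7, dp[18]=6, dp[19]=7
Minimum coins for 19 = 7


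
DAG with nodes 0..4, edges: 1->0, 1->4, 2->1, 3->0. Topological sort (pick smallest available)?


Kahn's algorithm, process smallest node first
Order: [2, 1, 3, 0, 4]


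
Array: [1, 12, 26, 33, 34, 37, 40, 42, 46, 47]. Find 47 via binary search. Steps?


Search for 47:
[0,9] mid=4 arr[4]=34
[5,9] mid=7 arr[7]=42
[8,9] mid=8 arr[8]=46
[9,9] mid=9 arr[9]=47
Total: 4 comparisons


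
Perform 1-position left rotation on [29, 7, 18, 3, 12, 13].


Left rotate by 1: [7, 18, 3, 12, 13, 29]


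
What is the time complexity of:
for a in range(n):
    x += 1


Per nesting level: O(n) = O(n)
Complexity: O(n)


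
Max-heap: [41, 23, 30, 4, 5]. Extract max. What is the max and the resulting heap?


Max = 41
Replace root with last, heapify down
Resulting heap: [30, 23, 5, 4]


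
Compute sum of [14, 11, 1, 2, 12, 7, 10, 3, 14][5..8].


Prefix sums: [0, 14, 25, 26, 28, 40, 47, 57, 60, 74]
Sum[5..8] = prefix[9] - prefix[5] = 74 - 40 = 34


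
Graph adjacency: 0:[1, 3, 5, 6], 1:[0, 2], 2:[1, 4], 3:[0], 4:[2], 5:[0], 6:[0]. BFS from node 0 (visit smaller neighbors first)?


BFS queue: start with [0]
Visit order: [0, 1, 3, 5, 6, 2, 4]


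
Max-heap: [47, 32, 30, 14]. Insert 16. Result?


Append 16: [47, 32, 30, 14, 16]
Bubble up: no swaps needed
Result: [47, 32, 30, 14, 16]


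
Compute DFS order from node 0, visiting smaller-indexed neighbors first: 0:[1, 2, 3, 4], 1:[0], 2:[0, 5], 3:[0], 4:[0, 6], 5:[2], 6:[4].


DFS stack-based: start with [0]
Visit order: [0, 1, 2, 5, 3, 4, 6]


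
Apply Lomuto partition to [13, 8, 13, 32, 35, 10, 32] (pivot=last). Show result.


Elements <= 32 go left of pivot.
Result: [13, 8, 13, 32, 10, 32, 35], pivot at index 5


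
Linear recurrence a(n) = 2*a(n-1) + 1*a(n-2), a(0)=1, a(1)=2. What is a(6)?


Build bottom-up:
...a(4)=29, a(5)=70, a(6)=2*70+1*29=169


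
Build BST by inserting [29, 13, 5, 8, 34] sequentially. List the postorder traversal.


Root = 29; build tree by BST insertion.
Postorder traversal: [8, 5, 13, 34, 29]


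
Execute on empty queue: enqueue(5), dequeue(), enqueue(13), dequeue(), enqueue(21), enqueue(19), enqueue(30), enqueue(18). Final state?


enqueue(5) -> [5]
dequeue() returns 5 -> []
enqueue(13) -> [13]
dequeue() returns 13 -> []
enqueue(21) -> [21]
enqueue(19) -> [21, 19]
enqueue(30) -> [21, 19, 30]
enqueue(18) -> [21, 19, 30, 18]
Final queue (front to back): [21, 19, 30, 18]


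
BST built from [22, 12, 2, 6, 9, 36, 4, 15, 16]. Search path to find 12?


BST root = 22
Search for 12: compare at each node
Path: [22, 12]


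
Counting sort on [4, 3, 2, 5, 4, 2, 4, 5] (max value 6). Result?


Count array: [0, 0, 2, 1, 3, 2, 0]
Reconstruct: [2, 2, 3, 4, 4, 4, 5, 5]


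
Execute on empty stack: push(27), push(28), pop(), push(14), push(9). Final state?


push(27) -> [27]
push(28) -> [27, 28]
pop() returns 28 -> [27]
push(14) -> [27, 14]
push(9) -> [27, 14, 9]
Final stack (bottom to top): [27, 14, 9]


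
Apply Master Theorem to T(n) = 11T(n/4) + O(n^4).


a=11, b=4, c=4. log_4(11)=1.730 < c=4. Case 3: O(n^c) = O(n^4)
Complexity: O(n^4)


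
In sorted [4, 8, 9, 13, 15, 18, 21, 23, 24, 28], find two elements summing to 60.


Two pointers: lo=0, hi=9
No pair sums to 60


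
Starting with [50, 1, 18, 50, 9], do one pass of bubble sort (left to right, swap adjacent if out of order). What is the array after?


After one pass: [1, 18, 50, 9, 50]


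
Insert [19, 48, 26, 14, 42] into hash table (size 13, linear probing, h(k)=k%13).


Insertions: 19->slot 6; 48->slot 9; 26->slot 0; 14->slot 1; 42->slot 3
Table: [26, 14, None, 42, None, None, 19, None, None, 48, None, None, None]


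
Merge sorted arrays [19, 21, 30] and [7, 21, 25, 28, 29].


Compare heads, take smaller each step.
Merged: [7, 19, 21, 21, 25, 28, 29, 30]


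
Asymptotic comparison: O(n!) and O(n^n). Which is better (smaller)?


factorial grows slower than n^n
O(n!) is asymptotically smaller; O(n^n) grows faster


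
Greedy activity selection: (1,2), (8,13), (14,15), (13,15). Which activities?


Greedy: pick earliest-ending, then skip overlaps.
Selected (3 activities): [(1, 2), (8, 13), (14, 15)]


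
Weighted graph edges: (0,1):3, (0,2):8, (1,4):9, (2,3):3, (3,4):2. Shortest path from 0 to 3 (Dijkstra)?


Dijkstra from 0:
Distances: {0: 0, 1: 3, 2: 8, 3: 11, 4: 12}
Shortest distance to 3 = 11, path = [0, 2, 3]


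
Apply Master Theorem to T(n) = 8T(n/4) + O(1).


a=8, b=4, c=0. log_4(8)=1.5 > c=0. Case 1: O(n^log_b(a)) = O(n^1.500)
Complexity: O(n^1.500)


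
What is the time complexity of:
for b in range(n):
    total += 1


Per nesting level: O(n) = O(n)
Complexity: O(n)


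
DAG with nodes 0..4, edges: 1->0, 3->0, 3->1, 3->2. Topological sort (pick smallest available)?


Kahn's algorithm, process smallest node first
Order: [3, 1, 0, 2, 4]


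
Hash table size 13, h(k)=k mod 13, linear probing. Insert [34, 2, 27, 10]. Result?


Insertions: 34->slot 8; 2->slot 2; 27->slot 1; 10->slot 10
Table: [None, 27, 2, None, None, None, None, None, 34, None, 10, None, None]


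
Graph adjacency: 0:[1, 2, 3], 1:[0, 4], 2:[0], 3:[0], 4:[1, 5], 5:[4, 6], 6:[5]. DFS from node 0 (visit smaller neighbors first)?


DFS stack-based: start with [0]
Visit order: [0, 1, 4, 5, 6, 2, 3]


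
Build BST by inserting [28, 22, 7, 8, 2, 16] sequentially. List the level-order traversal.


Root = 28; build tree by BST insertion.
Level-Order traversal: [28, 22, 7, 2, 8, 16]


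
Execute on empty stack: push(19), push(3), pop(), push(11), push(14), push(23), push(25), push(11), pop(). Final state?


push(19) -> [19]
push(3) -> [19, 3]
pop() returns 3 -> [19]
push(11) -> [19, 11]
push(14) -> [19, 11, 14]
push(23) -> [19, 11, 14, 23]
push(25) -> [19, 11, 14, 23, 25]
push(11) -> [19, 11, 14, 23, 25, 11]
pop() returns 11 -> [19, 11, 14, 23, 25]
Final stack (bottom to top): [19, 11, 14, 23, 25]


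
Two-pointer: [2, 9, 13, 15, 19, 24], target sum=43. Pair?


Two pointers: lo=0, hi=5
Found pair: (19, 24) summing to 43


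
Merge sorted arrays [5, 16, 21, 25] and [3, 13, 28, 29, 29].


Compare heads, take smaller each step.
Merged: [3, 5, 13, 16, 21, 25, 28, 29, 29]


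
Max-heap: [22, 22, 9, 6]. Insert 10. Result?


Append 10: [22, 22, 9, 6, 10]
Bubble up: no swaps needed
Result: [22, 22, 9, 6, 10]


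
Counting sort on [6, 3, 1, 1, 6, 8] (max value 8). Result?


Count array: [0, 2, 0, 1, 0, 0, 2, 0, 1]
Reconstruct: [1, 1, 3, 6, 6, 8]


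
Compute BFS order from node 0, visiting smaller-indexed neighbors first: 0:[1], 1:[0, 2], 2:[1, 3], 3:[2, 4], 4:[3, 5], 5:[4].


BFS queue: start with [0]
Visit order: [0, 1, 2, 3, 4, 5]


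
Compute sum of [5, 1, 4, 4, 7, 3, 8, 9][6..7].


Prefix sums: [0, 5, 6, 10, 14, 21, 24, 32, 41]
Sum[6..7] = prefix[8] - prefix[6] = 41 - 24 = 17


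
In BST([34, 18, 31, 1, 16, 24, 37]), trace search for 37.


BST root = 34
Search for 37: compare at each node
Path: [34, 37]


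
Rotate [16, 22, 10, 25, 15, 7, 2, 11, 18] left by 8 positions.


Left rotate by 8: [18, 16, 22, 10, 25, 15, 7, 2, 11]


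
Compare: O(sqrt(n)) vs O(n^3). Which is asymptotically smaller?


sublinear grows slower than cubic
O(sqrt(n)) is asymptotically smaller; O(n^3) grows faster


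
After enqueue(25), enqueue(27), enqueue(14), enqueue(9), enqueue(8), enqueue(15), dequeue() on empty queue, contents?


enqueue(25) -> [25]
enqueue(27) -> [25, 27]
enqueue(14) -> [25, 27, 14]
enqueue(9) -> [25, 27, 14, 9]
enqueue(8) -> [25, 27, 14, 9, 8]
enqueue(15) -> [25, 27, 14, 9, 8, 15]
dequeue() returns 25 -> [27, 14, 9, 8, 15]
Final queue (front to back): [27, 14, 9, 8, 15]


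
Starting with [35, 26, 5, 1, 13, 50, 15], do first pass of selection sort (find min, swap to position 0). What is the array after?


After one pass: [1, 26, 5, 35, 13, 50, 15]


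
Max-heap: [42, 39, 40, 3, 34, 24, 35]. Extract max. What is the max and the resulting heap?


Max = 42
Replace root with last, heapify down
Resulting heap: [40, 39, 35, 3, 34, 24]


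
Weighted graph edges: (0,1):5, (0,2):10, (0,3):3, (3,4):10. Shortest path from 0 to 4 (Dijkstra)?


Dijkstra from 0:
Distances: {0: 0, 1: 5, 2: 10, 3: 3, 4: 13}
Shortest distance to 4 = 13, path = [0, 3, 4]


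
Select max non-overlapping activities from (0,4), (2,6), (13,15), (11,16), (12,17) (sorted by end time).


Greedy: pick earliest-ending, then skip overlaps.
Selected (2 activities): [(0, 4), (13, 15)]


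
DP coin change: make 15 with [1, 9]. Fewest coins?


dp[0]=0; dp[i]=1+min(dp[i-c] for c in coins)
...dp[10]=2, dp[11]=3, dp[12]=4, dp[13]=5, dp[14]=6, dp[15]=7
Minimum coins for 15 = 7


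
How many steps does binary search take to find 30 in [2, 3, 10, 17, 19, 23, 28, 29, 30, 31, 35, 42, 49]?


Search for 30:
[0,12] mid=6 arr[6]=28
[7,12] mid=9 arr[9]=31
[7,8] mid=7 arr[7]=29
[8,8] mid=8 arr[8]=30
Total: 4 comparisons


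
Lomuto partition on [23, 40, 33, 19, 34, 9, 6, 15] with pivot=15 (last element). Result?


Elements <= 15 go left of pivot.
Result: [9, 6, 15, 19, 34, 23, 40, 33], pivot at index 2


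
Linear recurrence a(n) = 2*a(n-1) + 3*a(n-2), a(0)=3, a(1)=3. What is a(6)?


Build bottom-up:
...a(4)=123, a(5)=363, a(6)=2*363+3*123=1095


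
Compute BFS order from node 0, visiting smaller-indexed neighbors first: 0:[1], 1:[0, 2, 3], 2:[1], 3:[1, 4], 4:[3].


BFS queue: start with [0]
Visit order: [0, 1, 2, 3, 4]


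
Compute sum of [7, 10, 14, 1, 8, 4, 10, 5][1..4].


Prefix sums: [0, 7, 17, 31, 32, 40, 44, 54, 59]
Sum[1..4] = prefix[5] - prefix[1] = 40 - 7 = 33


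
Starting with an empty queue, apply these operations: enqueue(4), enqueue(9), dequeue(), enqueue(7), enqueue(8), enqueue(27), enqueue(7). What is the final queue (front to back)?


enqueue(4) -> [4]
enqueue(9) -> [4, 9]
dequeue() returns 4 -> [9]
enqueue(7) -> [9, 7]
enqueue(8) -> [9, 7, 8]
enqueue(27) -> [9, 7, 8, 27]
enqueue(7) -> [9, 7, 8, 27, 7]
Final queue (front to back): [9, 7, 8, 27, 7]


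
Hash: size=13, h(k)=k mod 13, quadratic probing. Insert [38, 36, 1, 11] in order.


Insertions: 38->slot 12; 36->slot 10; 1->slot 1; 11->slot 11
Table: [None, 1, None, None, None, None, None, None, None, None, 36, 11, 38]


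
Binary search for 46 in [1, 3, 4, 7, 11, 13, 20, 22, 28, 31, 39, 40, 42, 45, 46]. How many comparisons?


Search for 46:
[0,14] mid=7 arr[7]=22
[8,14] mid=11 arr[11]=40
[12,14] mid=13 arr[13]=45
[14,14] mid=14 arr[14]=46
Total: 4 comparisons


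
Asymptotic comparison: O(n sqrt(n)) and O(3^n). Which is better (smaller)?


n^1.5 grows slower than exponential (base 3)
O(n sqrt(n)) is asymptotically smaller; O(3^n) grows faster


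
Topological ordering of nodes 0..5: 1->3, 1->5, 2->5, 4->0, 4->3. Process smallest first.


Kahn's algorithm, process smallest node first
Order: [1, 2, 4, 0, 3, 5]


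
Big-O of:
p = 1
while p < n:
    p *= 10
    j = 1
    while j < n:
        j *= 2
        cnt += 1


Per nesting level: O(log n) * O(log n) = O((log n)^2)
Complexity: O((log n)^2)


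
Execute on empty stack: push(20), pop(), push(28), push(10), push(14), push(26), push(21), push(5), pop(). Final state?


push(20) -> [20]
pop() returns 20 -> []
push(28) -> [28]
push(10) -> [28, 10]
push(14) -> [28, 10, 14]
push(26) -> [28, 10, 14, 26]
push(21) -> [28, 10, 14, 26, 21]
push(5) -> [28, 10, 14, 26, 21, 5]
pop() returns 5 -> [28, 10, 14, 26, 21]
Final stack (bottom to top): [28, 10, 14, 26, 21]


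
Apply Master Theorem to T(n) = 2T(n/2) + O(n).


a=2, b=2, c=1. log_2(2)=1 = c=1. Case 2: O(n^c log n) = O(n log n)
Complexity: O(n log n)


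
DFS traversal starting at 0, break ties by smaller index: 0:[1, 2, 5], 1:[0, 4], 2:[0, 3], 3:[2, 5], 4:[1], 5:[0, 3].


DFS stack-based: start with [0]
Visit order: [0, 1, 4, 2, 3, 5]


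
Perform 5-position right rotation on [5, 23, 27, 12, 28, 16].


Right rotate by 5: [23, 27, 12, 28, 16, 5]


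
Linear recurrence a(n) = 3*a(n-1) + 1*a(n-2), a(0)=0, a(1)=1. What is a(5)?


Build bottom-up:
...a(3)=10, a(4)=33, a(5)=3*33+1*10=109


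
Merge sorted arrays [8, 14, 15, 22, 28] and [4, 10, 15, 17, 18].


Compare heads, take smaller each step.
Merged: [4, 8, 10, 14, 15, 15, 17, 18, 22, 28]


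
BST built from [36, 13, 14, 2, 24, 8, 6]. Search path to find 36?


BST root = 36
Search for 36: compare at each node
Path: [36]


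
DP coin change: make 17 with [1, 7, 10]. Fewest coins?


dp[0]=0; dp[i]=1+min(dp[i-c] for c in coins)
...dp[12]=3, dp[13]=4, dp[14]=2, dp[15]=3, dp[16]=4, dp[17]=2
Minimum coins for 17 = 2


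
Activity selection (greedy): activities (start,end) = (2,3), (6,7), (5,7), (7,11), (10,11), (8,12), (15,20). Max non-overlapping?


Greedy: pick earliest-ending, then skip overlaps.
Selected (4 activities): [(2, 3), (6, 7), (7, 11), (15, 20)]


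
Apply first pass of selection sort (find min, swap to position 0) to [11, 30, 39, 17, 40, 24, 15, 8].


After one pass: [8, 30, 39, 17, 40, 24, 15, 11]


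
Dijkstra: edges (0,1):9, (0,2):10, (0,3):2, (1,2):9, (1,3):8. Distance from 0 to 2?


Dijkstra from 0:
Distances: {0: 0, 1: 9, 2: 10, 3: 2}
Shortest distance to 2 = 10, path = [0, 2]


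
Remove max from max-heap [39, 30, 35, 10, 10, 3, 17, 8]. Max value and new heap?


Max = 39
Replace root with last, heapify down
Resulting heap: [35, 30, 17, 10, 10, 3, 8]


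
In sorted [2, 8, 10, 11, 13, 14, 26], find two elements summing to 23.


Two pointers: lo=0, hi=6
Found pair: (10, 13) summing to 23


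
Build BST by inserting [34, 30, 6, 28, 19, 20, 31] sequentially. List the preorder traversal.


Root = 34; build tree by BST insertion.
Preorder traversal: [34, 30, 6, 28, 19, 20, 31]


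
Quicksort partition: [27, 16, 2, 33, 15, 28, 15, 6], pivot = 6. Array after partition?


Elements <= 6 go left of pivot.
Result: [2, 6, 27, 33, 15, 28, 15, 16], pivot at index 1


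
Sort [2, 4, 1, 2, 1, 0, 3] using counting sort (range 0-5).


Count array: [1, 2, 2, 1, 1, 0]
Reconstruct: [0, 1, 1, 2, 2, 3, 4]


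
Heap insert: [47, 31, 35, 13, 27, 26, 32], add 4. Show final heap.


Append 4: [47, 31, 35, 13, 27, 26, 32, 4]
Bubble up: no swaps needed
Result: [47, 31, 35, 13, 27, 26, 32, 4]


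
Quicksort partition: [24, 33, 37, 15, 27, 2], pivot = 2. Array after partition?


Elements <= 2 go left of pivot.
Result: [2, 33, 37, 15, 27, 24], pivot at index 0


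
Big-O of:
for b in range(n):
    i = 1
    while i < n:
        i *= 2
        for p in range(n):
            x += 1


Per nesting level: O(n) * O(log n) * O(n) = O(n^2 log n)
Complexity: O(n^2 log n)


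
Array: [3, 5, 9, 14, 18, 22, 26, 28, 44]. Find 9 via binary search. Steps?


Search for 9:
[0,8] mid=4 arr[4]=18
[0,3] mid=1 arr[1]=5
[2,3] mid=2 arr[2]=9
Total: 3 comparisons


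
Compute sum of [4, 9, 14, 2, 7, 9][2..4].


Prefix sums: [0, 4, 13, 27, 29, 36, 45]
Sum[2..4] = prefix[5] - prefix[2] = 36 - 13 = 23


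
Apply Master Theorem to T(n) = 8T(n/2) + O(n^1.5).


a=8, b=2, c=1.5. log_2(8)=3 > c=1.5. Case 1: O(n^log_b(a)) = O(n^3)
Complexity: O(n^3)


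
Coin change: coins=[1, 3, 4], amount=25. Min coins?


dp[0]=0; dp[i]=1+min(dp[i-c] for c in coins)
...dp[20]=5, dp[21]=6, dp[22]=6, dp[23]=6, dp[24]=6, dp[25]=7
Minimum coins for 25 = 7


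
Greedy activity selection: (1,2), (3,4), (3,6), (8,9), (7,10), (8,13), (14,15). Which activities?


Greedy: pick earliest-ending, then skip overlaps.
Selected (4 activities): [(1, 2), (3, 4), (8, 9), (14, 15)]


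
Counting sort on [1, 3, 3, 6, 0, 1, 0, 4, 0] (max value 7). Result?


Count array: [3, 2, 0, 2, 1, 0, 1, 0]
Reconstruct: [0, 0, 0, 1, 1, 3, 3, 4, 6]


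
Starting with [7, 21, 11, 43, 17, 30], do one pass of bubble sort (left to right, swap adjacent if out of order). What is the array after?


After one pass: [7, 11, 21, 17, 30, 43]


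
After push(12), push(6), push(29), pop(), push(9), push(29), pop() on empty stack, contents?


push(12) -> [12]
push(6) -> [12, 6]
push(29) -> [12, 6, 29]
pop() returns 29 -> [12, 6]
push(9) -> [12, 6, 9]
push(29) -> [12, 6, 9, 29]
pop() returns 29 -> [12, 6, 9]
Final stack (bottom to top): [12, 6, 9]


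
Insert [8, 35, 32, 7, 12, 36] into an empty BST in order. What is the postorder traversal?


Root = 8; build tree by BST insertion.
Postorder traversal: [7, 12, 32, 36, 35, 8]


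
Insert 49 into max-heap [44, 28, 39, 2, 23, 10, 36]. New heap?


Append 49: [44, 28, 39, 2, 23, 10, 36, 49]
Bubble up: swap idx 7(49) with idx 3(2); swap idx 3(49) with idx 1(28); swap idx 1(49) with idx 0(44)
Result: [49, 44, 39, 28, 23, 10, 36, 2]


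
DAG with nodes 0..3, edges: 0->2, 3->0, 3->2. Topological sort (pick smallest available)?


Kahn's algorithm, process smallest node first
Order: [1, 3, 0, 2]


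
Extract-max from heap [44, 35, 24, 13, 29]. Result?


Max = 44
Replace root with last, heapify down
Resulting heap: [35, 29, 24, 13]


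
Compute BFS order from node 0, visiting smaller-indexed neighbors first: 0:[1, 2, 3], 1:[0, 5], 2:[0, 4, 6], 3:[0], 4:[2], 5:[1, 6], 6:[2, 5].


BFS queue: start with [0]
Visit order: [0, 1, 2, 3, 5, 4, 6]


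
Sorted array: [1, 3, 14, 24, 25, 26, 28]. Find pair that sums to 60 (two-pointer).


Two pointers: lo=0, hi=6
No pair sums to 60


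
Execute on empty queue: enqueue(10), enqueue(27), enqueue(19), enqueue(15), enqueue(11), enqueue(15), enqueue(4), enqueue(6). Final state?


enqueue(10) -> [10]
enqueue(27) -> [10, 27]
enqueue(19) -> [10, 27, 19]
enqueue(15) -> [10, 27, 19, 15]
enqueue(11) -> [10, 27, 19, 15, 11]
enqueue(15) -> [10, 27, 19, 15, 11, 15]
enqueue(4) -> [10, 27, 19, 15, 11, 15, 4]
enqueue(6) -> [10, 27, 19, 15, 11, 15, 4, 6]
Final queue (front to back): [10, 27, 19, 15, 11, 15, 4, 6]


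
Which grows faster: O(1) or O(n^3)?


constant grows slower than cubic
O(1) is asymptotically smaller; O(n^3) grows faster


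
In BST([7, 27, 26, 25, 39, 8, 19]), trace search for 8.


BST root = 7
Search for 8: compare at each node
Path: [7, 27, 26, 25, 8]


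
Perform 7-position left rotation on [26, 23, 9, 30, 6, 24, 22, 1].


Left rotate by 7: [1, 26, 23, 9, 30, 6, 24, 22]


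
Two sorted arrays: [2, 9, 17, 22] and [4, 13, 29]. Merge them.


Compare heads, take smaller each step.
Merged: [2, 4, 9, 13, 17, 22, 29]


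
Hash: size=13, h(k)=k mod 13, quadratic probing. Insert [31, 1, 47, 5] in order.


Insertions: 31->slot 5; 1->slot 1; 47->slot 8; 5->slot 6
Table: [None, 1, None, None, None, 31, 5, None, 47, None, None, None, None]


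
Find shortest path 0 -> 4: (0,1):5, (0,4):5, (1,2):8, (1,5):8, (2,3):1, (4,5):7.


Dijkstra from 0:
Distances: {0: 0, 1: 5, 2: 13, 3: 14, 4: 5, 5: 12}
Shortest distance to 4 = 5, path = [0, 4]


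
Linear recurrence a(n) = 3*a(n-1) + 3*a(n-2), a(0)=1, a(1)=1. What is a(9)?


Build bottom-up:
...a(7)=4401, a(8)=16686, a(9)=3*16686+3*4401=63261


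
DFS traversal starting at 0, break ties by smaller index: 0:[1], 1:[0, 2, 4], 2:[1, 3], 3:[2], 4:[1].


DFS stack-based: start with [0]
Visit order: [0, 1, 2, 3, 4]


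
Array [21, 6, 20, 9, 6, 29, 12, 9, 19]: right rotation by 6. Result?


Right rotate by 6: [9, 6, 29, 12, 9, 19, 21, 6, 20]


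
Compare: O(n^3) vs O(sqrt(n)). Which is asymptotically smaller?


sublinear grows slower than cubic
O(sqrt(n)) is asymptotically smaller; O(n^3) grows faster


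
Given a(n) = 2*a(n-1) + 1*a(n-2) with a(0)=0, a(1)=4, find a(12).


Build bottom-up:
...a(10)=9512, a(11)=22964, a(12)=2*22964+1*9512=55440


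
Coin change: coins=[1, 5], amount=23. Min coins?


dp[0]=0; dp[i]=1+min(dp[i-c] for c in coins)
...dp[18]=6, dp[19]=7, dp[20]=4, dp[21]=5, dp[22]=6, dp[23]=7
Minimum coins for 23 = 7


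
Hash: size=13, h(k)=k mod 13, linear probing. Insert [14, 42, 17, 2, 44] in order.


Insertions: 14->slot 1; 42->slot 3; 17->slot 4; 2->slot 2; 44->slot 5
Table: [None, 14, 2, 42, 17, 44, None, None, None, None, None, None, None]


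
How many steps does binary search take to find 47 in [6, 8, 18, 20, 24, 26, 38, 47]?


Search for 47:
[0,7] mid=3 arr[3]=20
[4,7] mid=5 arr[5]=26
[6,7] mid=6 arr[6]=38
[7,7] mid=7 arr[7]=47
Total: 4 comparisons


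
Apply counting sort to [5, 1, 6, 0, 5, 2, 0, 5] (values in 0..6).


Count array: [2, 1, 1, 0, 0, 3, 1]
Reconstruct: [0, 0, 1, 2, 5, 5, 5, 6]


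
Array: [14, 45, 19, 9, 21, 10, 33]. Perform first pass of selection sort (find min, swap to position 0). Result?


After one pass: [9, 45, 19, 14, 21, 10, 33]


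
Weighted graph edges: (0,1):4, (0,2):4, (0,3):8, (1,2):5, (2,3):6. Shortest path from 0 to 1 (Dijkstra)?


Dijkstra from 0:
Distances: {0: 0, 1: 4, 2: 4, 3: 8}
Shortest distance to 1 = 4, path = [0, 1]


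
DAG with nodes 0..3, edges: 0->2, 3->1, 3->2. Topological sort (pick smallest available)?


Kahn's algorithm, process smallest node first
Order: [0, 3, 1, 2]


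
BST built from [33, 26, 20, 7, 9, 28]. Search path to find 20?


BST root = 33
Search for 20: compare at each node
Path: [33, 26, 20]


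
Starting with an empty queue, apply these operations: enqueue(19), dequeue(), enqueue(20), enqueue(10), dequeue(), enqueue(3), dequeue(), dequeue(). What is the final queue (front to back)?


enqueue(19) -> [19]
dequeue() returns 19 -> []
enqueue(20) -> [20]
enqueue(10) -> [20, 10]
dequeue() returns 20 -> [10]
enqueue(3) -> [10, 3]
dequeue() returns 10 -> [3]
dequeue() returns 3 -> []
Final queue (front to back): []


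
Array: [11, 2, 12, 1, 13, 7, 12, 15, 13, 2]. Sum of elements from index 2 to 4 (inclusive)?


Prefix sums: [0, 11, 13, 25, 26, 39, 46, 58, 73, 86, 88]
Sum[2..4] = prefix[5] - prefix[2] = 39 - 13 = 26


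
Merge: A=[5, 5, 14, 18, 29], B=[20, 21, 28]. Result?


Compare heads, take smaller each step.
Merged: [5, 5, 14, 18, 20, 21, 28, 29]


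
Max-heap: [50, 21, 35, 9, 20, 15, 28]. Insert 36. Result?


Append 36: [50, 21, 35, 9, 20, 15, 28, 36]
Bubble up: swap idx 7(36) with idx 3(9); swap idx 3(36) with idx 1(21)
Result: [50, 36, 35, 21, 20, 15, 28, 9]


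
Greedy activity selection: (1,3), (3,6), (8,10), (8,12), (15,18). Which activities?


Greedy: pick earliest-ending, then skip overlaps.
Selected (4 activities): [(1, 3), (3, 6), (8, 10), (15, 18)]


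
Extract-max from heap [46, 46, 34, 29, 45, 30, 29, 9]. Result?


Max = 46
Replace root with last, heapify down
Resulting heap: [46, 45, 34, 29, 9, 30, 29]


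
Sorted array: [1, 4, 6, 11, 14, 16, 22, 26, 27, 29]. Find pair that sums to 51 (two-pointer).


Two pointers: lo=0, hi=9
Found pair: (22, 29) summing to 51


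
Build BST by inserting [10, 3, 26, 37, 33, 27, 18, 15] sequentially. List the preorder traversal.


Root = 10; build tree by BST insertion.
Preorder traversal: [10, 3, 26, 18, 15, 37, 33, 27]


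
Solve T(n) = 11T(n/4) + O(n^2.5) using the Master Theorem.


a=11, b=4, c=2.5. log_4(11)=1.730 < c=2.5. Case 3: O(n^c) = O(n^2.500)
Complexity: O(n^2.500)


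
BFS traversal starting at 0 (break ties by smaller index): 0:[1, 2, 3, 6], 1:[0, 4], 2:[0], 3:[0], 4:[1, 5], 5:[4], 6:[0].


BFS queue: start with [0]
Visit order: [0, 1, 2, 3, 6, 4, 5]


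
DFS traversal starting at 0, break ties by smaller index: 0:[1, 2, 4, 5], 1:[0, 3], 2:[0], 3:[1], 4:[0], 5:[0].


DFS stack-based: start with [0]
Visit order: [0, 1, 3, 2, 4, 5]


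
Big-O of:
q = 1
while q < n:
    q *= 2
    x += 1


Per nesting level: O(log n) = O(log n)
Complexity: O(log n)


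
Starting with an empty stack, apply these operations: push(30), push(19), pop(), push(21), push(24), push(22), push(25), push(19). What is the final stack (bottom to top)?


push(30) -> [30]
push(19) -> [30, 19]
pop() returns 19 -> [30]
push(21) -> [30, 21]
push(24) -> [30, 21, 24]
push(22) -> [30, 21, 24, 22]
push(25) -> [30, 21, 24, 22, 25]
push(19) -> [30, 21, 24, 22, 25, 19]
Final stack (bottom to top): [30, 21, 24, 22, 25, 19]


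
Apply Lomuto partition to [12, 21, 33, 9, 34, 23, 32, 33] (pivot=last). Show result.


Elements <= 33 go left of pivot.
Result: [12, 21, 33, 9, 23, 32, 33, 34], pivot at index 6


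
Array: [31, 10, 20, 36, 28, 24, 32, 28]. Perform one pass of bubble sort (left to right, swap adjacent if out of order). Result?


After one pass: [10, 20, 31, 28, 24, 32, 28, 36]


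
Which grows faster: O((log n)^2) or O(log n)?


logarithmic grows slower than polylogarithmic
O(log n) is asymptotically smaller; O((log n)^2) grows faster


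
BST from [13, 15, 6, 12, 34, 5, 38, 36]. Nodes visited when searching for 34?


BST root = 13
Search for 34: compare at each node
Path: [13, 15, 34]


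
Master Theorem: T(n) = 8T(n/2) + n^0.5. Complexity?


a=8, b=2, c=0.5. log_2(8)=3 > c=0.5. Case 1: O(n^log_b(a)) = O(n^3)
Complexity: O(n^3)


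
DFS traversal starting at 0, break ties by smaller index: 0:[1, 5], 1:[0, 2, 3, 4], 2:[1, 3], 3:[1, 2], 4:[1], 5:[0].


DFS stack-based: start with [0]
Visit order: [0, 1, 2, 3, 4, 5]


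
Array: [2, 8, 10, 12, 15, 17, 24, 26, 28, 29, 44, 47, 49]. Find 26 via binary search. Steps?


Search for 26:
[0,12] mid=6 arr[6]=24
[7,12] mid=9 arr[9]=29
[7,8] mid=7 arr[7]=26
Total: 3 comparisons


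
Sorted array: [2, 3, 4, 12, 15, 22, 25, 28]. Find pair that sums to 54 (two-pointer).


Two pointers: lo=0, hi=7
No pair sums to 54


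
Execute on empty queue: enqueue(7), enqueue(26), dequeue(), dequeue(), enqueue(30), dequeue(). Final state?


enqueue(7) -> [7]
enqueue(26) -> [7, 26]
dequeue() returns 7 -> [26]
dequeue() returns 26 -> []
enqueue(30) -> [30]
dequeue() returns 30 -> []
Final queue (front to back): []


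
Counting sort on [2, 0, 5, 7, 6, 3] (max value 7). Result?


Count array: [1, 0, 1, 1, 0, 1, 1, 1]
Reconstruct: [0, 2, 3, 5, 6, 7]


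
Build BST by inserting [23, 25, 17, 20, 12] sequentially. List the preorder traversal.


Root = 23; build tree by BST insertion.
Preorder traversal: [23, 17, 12, 20, 25]


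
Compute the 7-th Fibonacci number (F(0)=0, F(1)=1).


F(n)=F(n-1)+F(n-2)
...F(5)=5, F(6)=8, F(7)=13


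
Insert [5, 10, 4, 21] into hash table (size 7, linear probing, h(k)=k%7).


Insertions: 5->slot 5; 10->slot 3; 4->slot 4; 21->slot 0
Table: [21, None, None, 10, 4, 5, None]


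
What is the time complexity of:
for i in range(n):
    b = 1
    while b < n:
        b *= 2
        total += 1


Per nesting level: O(n) * O(log n) = O(n log n)
Complexity: O(n log n)


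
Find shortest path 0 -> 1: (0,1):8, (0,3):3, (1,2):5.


Dijkstra from 0:
Distances: {0: 0, 1: 8, 2: 13, 3: 3}
Shortest distance to 1 = 8, path = [0, 1]


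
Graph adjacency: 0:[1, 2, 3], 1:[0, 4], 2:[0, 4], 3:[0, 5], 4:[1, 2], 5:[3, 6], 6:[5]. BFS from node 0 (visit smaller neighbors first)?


BFS queue: start with [0]
Visit order: [0, 1, 2, 3, 4, 5, 6]


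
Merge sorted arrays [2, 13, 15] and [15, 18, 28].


Compare heads, take smaller each step.
Merged: [2, 13, 15, 15, 18, 28]


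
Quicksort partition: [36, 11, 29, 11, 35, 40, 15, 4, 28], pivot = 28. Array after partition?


Elements <= 28 go left of pivot.
Result: [11, 11, 15, 4, 28, 40, 29, 36, 35], pivot at index 4


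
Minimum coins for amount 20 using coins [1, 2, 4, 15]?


dp[0]=0; dp[i]=1+min(dp[i-c] for c in coins)
...dp[15]=1, dp[16]=2, dp[17]=2, dp[18]=3, dp[19]=2, dp[20]=3
Minimum coins for 20 = 3


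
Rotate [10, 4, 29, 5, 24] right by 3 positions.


Right rotate by 3: [29, 5, 24, 10, 4]


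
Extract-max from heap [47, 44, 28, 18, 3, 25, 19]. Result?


Max = 47
Replace root with last, heapify down
Resulting heap: [44, 19, 28, 18, 3, 25]


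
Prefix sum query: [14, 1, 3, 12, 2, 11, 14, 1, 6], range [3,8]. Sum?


Prefix sums: [0, 14, 15, 18, 30, 32, 43, 57, 58, 64]
Sum[3..8] = prefix[9] - prefix[3] = 64 - 18 = 46


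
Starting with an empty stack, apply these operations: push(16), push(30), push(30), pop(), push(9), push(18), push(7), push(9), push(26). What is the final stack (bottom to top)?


push(16) -> [16]
push(30) -> [16, 30]
push(30) -> [16, 30, 30]
pop() returns 30 -> [16, 30]
push(9) -> [16, 30, 9]
push(18) -> [16, 30, 9, 18]
push(7) -> [16, 30, 9, 18, 7]
push(9) -> [16, 30, 9, 18, 7, 9]
push(26) -> [16, 30, 9, 18, 7, 9, 26]
Final stack (bottom to top): [16, 30, 9, 18, 7, 9, 26]


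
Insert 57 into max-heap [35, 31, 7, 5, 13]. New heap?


Append 57: [35, 31, 7, 5, 13, 57]
Bubble up: swap idx 5(57) with idx 2(7); swap idx 2(57) with idx 0(35)
Result: [57, 31, 35, 5, 13, 7]


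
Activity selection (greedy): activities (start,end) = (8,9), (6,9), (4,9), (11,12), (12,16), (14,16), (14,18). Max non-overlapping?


Greedy: pick earliest-ending, then skip overlaps.
Selected (3 activities): [(8, 9), (11, 12), (12, 16)]


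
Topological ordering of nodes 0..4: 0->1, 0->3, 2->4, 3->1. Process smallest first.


Kahn's algorithm, process smallest node first
Order: [0, 2, 3, 1, 4]


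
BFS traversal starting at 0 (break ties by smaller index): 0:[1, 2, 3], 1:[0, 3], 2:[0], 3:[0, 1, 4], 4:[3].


BFS queue: start with [0]
Visit order: [0, 1, 2, 3, 4]


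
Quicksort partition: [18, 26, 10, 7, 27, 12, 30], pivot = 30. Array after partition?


Elements <= 30 go left of pivot.
Result: [18, 26, 10, 7, 27, 12, 30], pivot at index 6


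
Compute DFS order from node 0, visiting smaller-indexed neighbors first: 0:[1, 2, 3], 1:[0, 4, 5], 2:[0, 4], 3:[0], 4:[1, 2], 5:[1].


DFS stack-based: start with [0]
Visit order: [0, 1, 4, 2, 5, 3]


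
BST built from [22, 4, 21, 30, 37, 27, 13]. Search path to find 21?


BST root = 22
Search for 21: compare at each node
Path: [22, 4, 21]


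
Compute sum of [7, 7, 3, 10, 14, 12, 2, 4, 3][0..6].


Prefix sums: [0, 7, 14, 17, 27, 41, 53, 55, 59, 62]
Sum[0..6] = prefix[7] - prefix[0] = 55 - 0 = 55


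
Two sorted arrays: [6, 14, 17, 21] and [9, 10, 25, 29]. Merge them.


Compare heads, take smaller each step.
Merged: [6, 9, 10, 14, 17, 21, 25, 29]


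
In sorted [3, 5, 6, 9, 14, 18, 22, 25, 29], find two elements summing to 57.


Two pointers: lo=0, hi=8
No pair sums to 57


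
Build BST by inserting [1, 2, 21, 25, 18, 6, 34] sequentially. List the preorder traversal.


Root = 1; build tree by BST insertion.
Preorder traversal: [1, 2, 21, 18, 6, 25, 34]


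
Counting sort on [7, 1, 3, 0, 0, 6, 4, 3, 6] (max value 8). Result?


Count array: [2, 1, 0, 2, 1, 0, 2, 1, 0]
Reconstruct: [0, 0, 1, 3, 3, 4, 6, 6, 7]


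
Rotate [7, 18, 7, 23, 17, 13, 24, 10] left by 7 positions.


Left rotate by 7: [10, 7, 18, 7, 23, 17, 13, 24]


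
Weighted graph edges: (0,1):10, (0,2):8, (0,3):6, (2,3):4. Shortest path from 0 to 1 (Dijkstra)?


Dijkstra from 0:
Distances: {0: 0, 1: 10, 2: 8, 3: 6}
Shortest distance to 1 = 10, path = [0, 1]


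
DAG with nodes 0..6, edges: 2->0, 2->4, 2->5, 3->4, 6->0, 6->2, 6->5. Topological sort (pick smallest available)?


Kahn's algorithm, process smallest node first
Order: [1, 3, 6, 2, 0, 4, 5]


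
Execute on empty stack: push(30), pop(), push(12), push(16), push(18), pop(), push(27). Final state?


push(30) -> [30]
pop() returns 30 -> []
push(12) -> [12]
push(16) -> [12, 16]
push(18) -> [12, 16, 18]
pop() returns 18 -> [12, 16]
push(27) -> [12, 16, 27]
Final stack (bottom to top): [12, 16, 27]


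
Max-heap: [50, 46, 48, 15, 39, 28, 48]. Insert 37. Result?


Append 37: [50, 46, 48, 15, 39, 28, 48, 37]
Bubble up: swap idx 7(37) with idx 3(15)
Result: [50, 46, 48, 37, 39, 28, 48, 15]


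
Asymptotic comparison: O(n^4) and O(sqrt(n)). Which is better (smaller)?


sublinear grows slower than quartic
O(sqrt(n)) is asymptotically smaller; O(n^4) grows faster


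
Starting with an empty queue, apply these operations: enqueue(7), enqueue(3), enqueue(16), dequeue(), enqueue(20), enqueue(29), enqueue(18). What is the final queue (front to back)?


enqueue(7) -> [7]
enqueue(3) -> [7, 3]
enqueue(16) -> [7, 3, 16]
dequeue() returns 7 -> [3, 16]
enqueue(20) -> [3, 16, 20]
enqueue(29) -> [3, 16, 20, 29]
enqueue(18) -> [3, 16, 20, 29, 18]
Final queue (front to back): [3, 16, 20, 29, 18]


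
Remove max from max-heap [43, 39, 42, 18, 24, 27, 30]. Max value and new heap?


Max = 43
Replace root with last, heapify down
Resulting heap: [42, 39, 30, 18, 24, 27]


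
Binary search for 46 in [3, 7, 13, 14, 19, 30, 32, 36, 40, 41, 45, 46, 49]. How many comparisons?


Search for 46:
[0,12] mid=6 arr[6]=32
[7,12] mid=9 arr[9]=41
[10,12] mid=11 arr[11]=46
Total: 3 comparisons


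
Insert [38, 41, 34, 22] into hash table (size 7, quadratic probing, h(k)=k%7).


Insertions: 38->slot 3; 41->slot 6; 34->slot 0; 22->slot 1
Table: [34, 22, None, 38, None, None, 41]


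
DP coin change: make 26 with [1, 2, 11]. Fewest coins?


dp[0]=0; dp[i]=1+min(dp[i-c] for c in coins)
...dp[21]=6, dp[22]=2, dp[23]=3, dp[24]=3, dp[25]=4, dp[26]=4
Minimum coins for 26 = 4


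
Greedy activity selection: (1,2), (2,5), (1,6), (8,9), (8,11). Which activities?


Greedy: pick earliest-ending, then skip overlaps.
Selected (3 activities): [(1, 2), (2, 5), (8, 9)]


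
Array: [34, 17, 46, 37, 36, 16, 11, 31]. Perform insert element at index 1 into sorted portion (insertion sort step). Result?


After one pass: [17, 34, 46, 37, 36, 16, 11, 31]


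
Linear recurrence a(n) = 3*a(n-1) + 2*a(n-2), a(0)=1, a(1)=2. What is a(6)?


Build bottom-up:
...a(4)=100, a(5)=356, a(6)=3*356+2*100=1268


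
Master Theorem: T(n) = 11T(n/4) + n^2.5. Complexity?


a=11, b=4, c=2.5. log_4(11)=1.730 < c=2.5. Case 3: O(n^c) = O(n^2.500)
Complexity: O(n^2.500)


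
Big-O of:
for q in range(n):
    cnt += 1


Per nesting level: O(n) = O(n)
Complexity: O(n)


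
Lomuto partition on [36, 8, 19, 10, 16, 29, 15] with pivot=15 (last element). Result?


Elements <= 15 go left of pivot.
Result: [8, 10, 15, 36, 16, 29, 19], pivot at index 2


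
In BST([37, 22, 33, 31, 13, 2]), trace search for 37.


BST root = 37
Search for 37: compare at each node
Path: [37]


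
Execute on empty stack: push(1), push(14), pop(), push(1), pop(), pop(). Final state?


push(1) -> [1]
push(14) -> [1, 14]
pop() returns 14 -> [1]
push(1) -> [1, 1]
pop() returns 1 -> [1]
pop() returns 1 -> []
Final stack (bottom to top): []


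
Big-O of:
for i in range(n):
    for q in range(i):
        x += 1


Per nesting level: O(n) * O(n) [triangular over i] = O(n^2)
Complexity: O(n^2)


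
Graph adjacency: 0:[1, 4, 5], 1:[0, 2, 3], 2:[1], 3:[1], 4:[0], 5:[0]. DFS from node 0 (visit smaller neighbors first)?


DFS stack-based: start with [0]
Visit order: [0, 1, 2, 3, 4, 5]


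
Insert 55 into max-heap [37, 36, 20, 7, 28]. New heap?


Append 55: [37, 36, 20, 7, 28, 55]
Bubble up: swap idx 5(55) with idx 2(20); swap idx 2(55) with idx 0(37)
Result: [55, 36, 37, 7, 28, 20]


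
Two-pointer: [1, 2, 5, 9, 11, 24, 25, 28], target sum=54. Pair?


Two pointers: lo=0, hi=7
No pair sums to 54


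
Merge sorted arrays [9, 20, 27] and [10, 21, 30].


Compare heads, take smaller each step.
Merged: [9, 10, 20, 21, 27, 30]


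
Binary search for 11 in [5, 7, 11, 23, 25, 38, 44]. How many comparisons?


Search for 11:
[0,6] mid=3 arr[3]=23
[0,2] mid=1 arr[1]=7
[2,2] mid=2 arr[2]=11
Total: 3 comparisons


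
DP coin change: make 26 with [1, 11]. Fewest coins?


dp[0]=0; dp[i]=1+min(dp[i-c] for c in coins)
...dp[21]=11, dp[22]=2, dp[23]=3, dp[24]=4, dp[25]=5, dp[26]=6
Minimum coins for 26 = 6


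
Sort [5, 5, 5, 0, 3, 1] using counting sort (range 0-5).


Count array: [1, 1, 0, 1, 0, 3]
Reconstruct: [0, 1, 3, 5, 5, 5]


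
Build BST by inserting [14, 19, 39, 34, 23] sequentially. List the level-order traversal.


Root = 14; build tree by BST insertion.
Level-Order traversal: [14, 19, 39, 34, 23]


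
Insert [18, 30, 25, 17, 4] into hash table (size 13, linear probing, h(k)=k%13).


Insertions: 18->slot 5; 30->slot 4; 25->slot 12; 17->slot 6; 4->slot 7
Table: [None, None, None, None, 30, 18, 17, 4, None, None, None, None, 25]


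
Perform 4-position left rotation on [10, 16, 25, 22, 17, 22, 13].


Left rotate by 4: [17, 22, 13, 10, 16, 25, 22]


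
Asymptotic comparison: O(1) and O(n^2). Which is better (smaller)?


constant grows slower than quadratic
O(1) is asymptotically smaller; O(n^2) grows faster


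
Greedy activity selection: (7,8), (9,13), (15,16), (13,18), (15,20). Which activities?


Greedy: pick earliest-ending, then skip overlaps.
Selected (3 activities): [(7, 8), (9, 13), (15, 16)]


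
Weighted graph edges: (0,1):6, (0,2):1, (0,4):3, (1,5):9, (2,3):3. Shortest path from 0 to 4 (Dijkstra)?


Dijkstra from 0:
Distances: {0: 0, 1: 6, 2: 1, 3: 4, 4: 3, 5: 15}
Shortest distance to 4 = 3, path = [0, 4]


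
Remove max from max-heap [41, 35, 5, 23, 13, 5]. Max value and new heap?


Max = 41
Replace root with last, heapify down
Resulting heap: [35, 23, 5, 5, 13]


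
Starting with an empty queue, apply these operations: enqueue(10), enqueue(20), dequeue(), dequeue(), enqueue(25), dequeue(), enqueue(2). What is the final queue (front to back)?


enqueue(10) -> [10]
enqueue(20) -> [10, 20]
dequeue() returns 10 -> [20]
dequeue() returns 20 -> []
enqueue(25) -> [25]
dequeue() returns 25 -> []
enqueue(2) -> [2]
Final queue (front to back): [2]


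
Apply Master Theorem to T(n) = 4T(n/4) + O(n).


a=4, b=4, c=1. log_4(4)=1 = c=1. Case 2: O(n^c log n) = O(n log n)
Complexity: O(n log n)


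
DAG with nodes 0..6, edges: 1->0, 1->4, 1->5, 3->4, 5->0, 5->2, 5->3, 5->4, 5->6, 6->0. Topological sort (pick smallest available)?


Kahn's algorithm, process smallest node first
Order: [1, 5, 2, 3, 4, 6, 0]


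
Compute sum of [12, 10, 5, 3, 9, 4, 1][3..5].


Prefix sums: [0, 12, 22, 27, 30, 39, 43, 44]
Sum[3..5] = prefix[6] - prefix[3] = 43 - 27 = 16


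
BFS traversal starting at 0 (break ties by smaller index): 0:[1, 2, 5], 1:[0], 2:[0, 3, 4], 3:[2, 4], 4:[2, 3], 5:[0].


BFS queue: start with [0]
Visit order: [0, 1, 2, 5, 3, 4]


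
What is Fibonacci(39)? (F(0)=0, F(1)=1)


F(n)=F(n-1)+F(n-2)
...F(37)=24157817, F(38)=39088169, F(39)=63245986


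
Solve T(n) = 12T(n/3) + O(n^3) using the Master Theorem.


a=12, b=3, c=3. log_3(12)=2.262 < c=3. Case 3: O(n^c) = O(n^3)
Complexity: O(n^3)


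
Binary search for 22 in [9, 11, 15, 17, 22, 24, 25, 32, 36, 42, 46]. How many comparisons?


Search for 22:
[0,10] mid=5 arr[5]=24
[0,4] mid=2 arr[2]=15
[3,4] mid=3 arr[3]=17
[4,4] mid=4 arr[4]=22
Total: 4 comparisons


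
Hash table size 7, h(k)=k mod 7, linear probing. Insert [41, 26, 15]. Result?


Insertions: 41->slot 6; 26->slot 5; 15->slot 1
Table: [None, 15, None, None, None, 26, 41]


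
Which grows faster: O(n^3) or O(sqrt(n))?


sublinear grows slower than cubic
O(sqrt(n)) is asymptotically smaller; O(n^3) grows faster


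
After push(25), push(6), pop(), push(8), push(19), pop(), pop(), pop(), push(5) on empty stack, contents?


push(25) -> [25]
push(6) -> [25, 6]
pop() returns 6 -> [25]
push(8) -> [25, 8]
push(19) -> [25, 8, 19]
pop() returns 19 -> [25, 8]
pop() returns 8 -> [25]
pop() returns 25 -> []
push(5) -> [5]
Final stack (bottom to top): [5]
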